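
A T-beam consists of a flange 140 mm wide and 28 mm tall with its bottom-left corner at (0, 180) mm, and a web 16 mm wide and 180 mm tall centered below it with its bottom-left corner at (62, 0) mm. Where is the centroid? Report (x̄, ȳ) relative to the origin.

web: A = 16 × 180 = 2880.00, centroid at (70.00, 90.00).
flange: A = 140 × 28 = 3920.00, centroid at (70.00, 194.00).
ΣA = 6800.00 mm²
ΣAx̄ = (2880.00)(70.00) + (3920.00)(70.00) = 476000.00 mm³
ΣAȳ = (2880.00)(90.00) + (3920.00)(194.00) = 1019680.00 mm³
x̄ = 476000.00 / 6800.00 = 70.00 mm
ȳ = 1019680.00 / 6800.00 = 149.95 mm

x̄ = 70.00 mm, ȳ = 149.95 mm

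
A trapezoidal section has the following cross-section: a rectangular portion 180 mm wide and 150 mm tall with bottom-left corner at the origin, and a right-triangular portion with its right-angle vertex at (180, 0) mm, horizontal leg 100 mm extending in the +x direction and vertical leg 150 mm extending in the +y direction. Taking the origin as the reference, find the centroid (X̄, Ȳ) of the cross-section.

Part | A | x̄ᵢ | ȳᵢ | A·x̄ᵢ | A·ȳᵢ
rectangular portion | 27000.00 | 90.00 | 75.00 | 2430000.00 | 2025000.00
triangular portion | 7500.00 | 213.33 | 50.00 | 1600000.00 | 375000.00
Σ | 34500.00 |  |  | 4030000.00 | 2400000.00
X̄ = 4030000.00 / 34500.00 = 116.81 mm
Ȳ = 2400000.00 / 34500.00 = 69.57 mm

X̄ = 116.81 mm, Ȳ = 69.57 mm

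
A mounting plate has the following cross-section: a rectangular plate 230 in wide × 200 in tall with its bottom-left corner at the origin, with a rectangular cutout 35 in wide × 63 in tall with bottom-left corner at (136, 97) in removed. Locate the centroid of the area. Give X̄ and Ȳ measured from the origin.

X̄ = 113.06 in, Ȳ = 98.57 in

plate: A = 230 × 200 = 46000.00, centroid at (115.00, 100.00).
hole: A = −(35 × 63) = -2205.00, centroid at (153.50, 128.50).
ΣA = 43795.00 in²
ΣAX̄ = (46000.00)(115.00) + (-2205.00)(153.50) = 4951532.50 in³
ΣAȲ = (46000.00)(100.00) + (-2205.00)(128.50) = 4316657.50 in³
X̄ = 4951532.50 / 43795.00 = 113.06 in
Ȳ = 4316657.50 / 43795.00 = 98.57 in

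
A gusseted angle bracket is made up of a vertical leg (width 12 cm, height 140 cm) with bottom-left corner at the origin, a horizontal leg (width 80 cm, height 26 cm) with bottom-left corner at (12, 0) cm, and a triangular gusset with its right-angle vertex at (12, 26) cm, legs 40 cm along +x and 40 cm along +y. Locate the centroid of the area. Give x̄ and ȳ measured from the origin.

x̄ = 30.37 cm, ȳ = 38.62 cm

vertical leg: A = 12 × 140 = 1680.00, centroid at (6.00, 70.00).
horizontal leg: A = 80 × 26 = 2080.00, centroid at (52.00, 13.00).
gusset: A = ½·40·40 = 800.00, centroid at (25.33, 39.33).
ΣA = 4560.00 cm², ΣAx̄ = 138506.67 cm³, ΣAȳ = 176106.67 cm³.
x̄ = 138506.67/4560.00 = 30.37 cm; ȳ = 176106.67/4560.00 = 38.62 cm.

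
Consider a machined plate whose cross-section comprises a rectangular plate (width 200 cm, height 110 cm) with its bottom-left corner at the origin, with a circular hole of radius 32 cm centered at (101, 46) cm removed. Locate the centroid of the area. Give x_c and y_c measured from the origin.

plate: A = 200 × 110 = 22000.00, centroid at (100.00, 55.00).
hole: A = −π·32² = -3216.99, centroid at (101.00, 46.00).
ΣA = 18783.01 cm²
ΣAx_c = (22000.00)(100.00) + (-3216.99)(101.00) = 1875083.92 cm³
ΣAy_c = (22000.00)(55.00) + (-3216.99)(46.00) = 1062018.42 cm³
x_c = 1875083.92 / 18783.01 = 99.83 cm
y_c = 1062018.42 / 18783.01 = 56.54 cm

x_c = 99.83 cm, y_c = 56.54 cm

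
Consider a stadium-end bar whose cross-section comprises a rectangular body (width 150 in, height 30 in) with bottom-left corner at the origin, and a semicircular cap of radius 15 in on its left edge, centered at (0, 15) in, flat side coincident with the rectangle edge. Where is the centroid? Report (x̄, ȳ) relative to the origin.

Part | A | x̄ᵢ | ȳᵢ | A·x̄ᵢ | A·ȳᵢ
rectangular body | 4500.00 | 75.00 | 15.00 | 337500.00 | 67500.00
semicircular end | 353.43 | -6.37 | 15.00 | -2250.00 | 5301.44
Σ | 4853.43 |  |  | 335250.00 | 72801.44
x̄ = 335250.00 / 4853.43 = 69.07 in
ȳ = 72801.44 / 4853.43 = 15.00 in

x̄ = 69.07 in, ȳ = 15.00 in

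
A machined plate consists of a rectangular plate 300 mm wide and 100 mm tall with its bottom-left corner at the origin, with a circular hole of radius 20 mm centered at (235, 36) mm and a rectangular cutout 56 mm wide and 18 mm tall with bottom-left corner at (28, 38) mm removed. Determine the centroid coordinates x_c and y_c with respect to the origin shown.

x_c = 149.57 mm, y_c = 50.74 mm

Part | A | x̄ᵢ | ȳᵢ | A·x̄ᵢ | A·ȳᵢ
plate | 30000.00 | 150.00 | 50.00 | 4500000.00 | 1500000.00
hole 1 | -1256.64 | 235.00 | 36.00 | -295309.71 | -45238.93
hole 2 | -1008.00 | 56.00 | 47.00 | -56448.00 | -47376.00
Σ | 27735.36 |  |  | 4148242.29 | 1407385.07
x_c = 4148242.29 / 27735.36 = 149.57 mm
y_c = 1407385.07 / 27735.36 = 50.74 mm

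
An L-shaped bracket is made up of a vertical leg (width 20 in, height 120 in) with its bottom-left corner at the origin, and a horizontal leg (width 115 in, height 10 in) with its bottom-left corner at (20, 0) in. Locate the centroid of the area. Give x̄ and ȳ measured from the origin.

Part | A | x̄ᵢ | ȳᵢ | A·x̄ᵢ | A·ȳᵢ
vertical leg | 2400.00 | 10.00 | 60.00 | 24000.00 | 144000.00
horizontal leg | 1150.00 | 77.50 | 5.00 | 89125.00 | 5750.00
Σ | 3550.00 |  |  | 113125.00 | 149750.00
x̄ = 113125.00 / 3550.00 = 31.87 in
ȳ = 149750.00 / 3550.00 = 42.18 in

x̄ = 31.87 in, ȳ = 42.18 in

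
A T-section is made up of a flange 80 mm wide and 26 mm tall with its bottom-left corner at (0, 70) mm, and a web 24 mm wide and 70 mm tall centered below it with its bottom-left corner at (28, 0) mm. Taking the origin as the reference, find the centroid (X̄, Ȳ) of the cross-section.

Part | A | x̄ᵢ | ȳᵢ | A·x̄ᵢ | A·ȳᵢ
web | 1680.00 | 40.00 | 35.00 | 67200.00 | 58800.00
flange | 2080.00 | 40.00 | 83.00 | 83200.00 | 172640.00
Σ | 3760.00 |  |  | 150400.00 | 231440.00
X̄ = 150400.00 / 3760.00 = 40.00 mm
Ȳ = 231440.00 / 3760.00 = 61.55 mm

X̄ = 40.00 mm, Ȳ = 61.55 mm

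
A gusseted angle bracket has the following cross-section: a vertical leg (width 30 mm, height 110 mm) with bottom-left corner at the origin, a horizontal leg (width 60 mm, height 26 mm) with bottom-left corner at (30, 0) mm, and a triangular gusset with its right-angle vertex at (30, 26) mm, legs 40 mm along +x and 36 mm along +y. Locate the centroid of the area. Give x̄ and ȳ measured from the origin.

x̄ = 31.24 mm, ȳ = 41.06 mm

Part | A | x̄ᵢ | ȳᵢ | A·x̄ᵢ | A·ȳᵢ
vertical leg | 3300.00 | 15.00 | 55.00 | 49500.00 | 181500.00
horizontal leg | 1560.00 | 60.00 | 13.00 | 93600.00 | 20280.00
gusset | 720.00 | 43.33 | 38.00 | 31200.00 | 27360.00
Σ | 5580.00 |  |  | 174300.00 | 229140.00
x̄ = 174300.00 / 5580.00 = 31.24 mm
ȳ = 229140.00 / 5580.00 = 41.06 mm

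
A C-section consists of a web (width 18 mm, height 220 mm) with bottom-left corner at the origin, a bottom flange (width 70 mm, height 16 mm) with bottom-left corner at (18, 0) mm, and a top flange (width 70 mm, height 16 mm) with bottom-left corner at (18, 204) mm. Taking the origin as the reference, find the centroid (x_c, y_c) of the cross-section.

x_c = 24.90 mm, y_c = 110.00 mm

web: A = 18 × 220 = 3960.00, centroid at (9.00, 110.00).
bottom flange: A = 70 × 16 = 1120.00, centroid at (53.00, 8.00).
top flange: A = 70 × 16 = 1120.00, centroid at (53.00, 212.00).
ΣA = 6200.00 mm²
ΣAx_c = (3960.00)(9.00) + (1120.00)(53.00) + (1120.00)(53.00) = 154360.00 mm³
ΣAy_c = (3960.00)(110.00) + (1120.00)(8.00) + (1120.00)(212.00) = 682000.00 mm³
x_c = 154360.00 / 6200.00 = 24.90 mm
y_c = 682000.00 / 6200.00 = 110.00 mm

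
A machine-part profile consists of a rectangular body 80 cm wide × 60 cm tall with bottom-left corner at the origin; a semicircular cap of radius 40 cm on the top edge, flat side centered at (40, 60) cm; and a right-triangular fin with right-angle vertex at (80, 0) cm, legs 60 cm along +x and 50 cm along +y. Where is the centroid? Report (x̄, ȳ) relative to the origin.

x̄ = 50.21 cm, ȳ = 41.13 cm

rectangular body: A = 80 × 60 = 4800.00, centroid at (40.00, 30.00).
semicircular top: A = ½π·40² = 2513.27, centroid at (40.00, 76.98).
triangular fin: A = ½·60·50 = 1500.00, centroid at (100.00, 16.67).
ΣA = 8813.27 cm², ΣAx̄ = 442530.96 cm³, ΣAȳ = 362463.11 cm³.
x̄ = 442530.96/8813.27 = 50.21 cm; ȳ = 362463.11/8813.27 = 41.13 cm.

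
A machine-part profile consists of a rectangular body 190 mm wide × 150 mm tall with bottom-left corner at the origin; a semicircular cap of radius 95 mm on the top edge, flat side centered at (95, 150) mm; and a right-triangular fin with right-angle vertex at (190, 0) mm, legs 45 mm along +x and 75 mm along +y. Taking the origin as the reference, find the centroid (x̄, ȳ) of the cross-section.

x̄ = 99.18 mm, ȳ = 109.95 mm

rectangular body: A = 190 × 150 = 28500.00, centroid at (95.00, 75.00).
semicircular top: A = ½π·95² = 14176.44, centroid at (95.00, 190.32).
triangular fin: A = ½·45·75 = 1687.50, centroid at (205.00, 25.00).
ΣA = 44363.94 mm², ΣAx̄ = 4400199.00 mm³, ΣAȳ = 4877736.36 mm³.
x̄ = 4400199.00/44363.94 = 99.18 mm; ȳ = 4877736.36/44363.94 = 109.95 mm.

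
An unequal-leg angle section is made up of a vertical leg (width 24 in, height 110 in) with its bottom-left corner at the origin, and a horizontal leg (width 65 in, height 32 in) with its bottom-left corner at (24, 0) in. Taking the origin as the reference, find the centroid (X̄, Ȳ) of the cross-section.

X̄ = 31.61 in, Ȳ = 37.81 in

vertical leg: A = 24 × 110 = 2640.00, centroid at (12.00, 55.00).
horizontal leg: A = 65 × 32 = 2080.00, centroid at (56.50, 16.00).
ΣA = 4720.00 in²
ΣAX̄ = (2640.00)(12.00) + (2080.00)(56.50) = 149200.00 in³
ΣAȲ = (2640.00)(55.00) + (2080.00)(16.00) = 178480.00 in³
X̄ = 149200.00 / 4720.00 = 31.61 in
Ȳ = 178480.00 / 4720.00 = 37.81 in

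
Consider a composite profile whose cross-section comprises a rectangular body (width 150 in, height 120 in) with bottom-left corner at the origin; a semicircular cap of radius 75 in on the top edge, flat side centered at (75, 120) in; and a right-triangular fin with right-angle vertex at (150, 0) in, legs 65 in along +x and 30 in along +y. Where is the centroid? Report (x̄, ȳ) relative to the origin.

x̄ = 78.39 in, ȳ = 87.42 in

rectangular body: A = 150 × 120 = 18000.00, centroid at (75.00, 60.00).
semicircular top: A = ½π·75² = 8835.73, centroid at (75.00, 151.83).
triangular fin: A = ½·65·30 = 975.00, centroid at (171.67, 10.00).
ΣA = 27810.73 in²
ΣAx̄ = (18000.00)(75.00) + (8835.73)(75.00) + (975.00)(171.67) = 2180054.70 in³
ΣAȳ = (18000.00)(60.00) + (8835.73)(151.83) + (975.00)(10.00) = 2431287.52 in³
x̄ = 2180054.70 / 27810.73 = 78.39 in
ȳ = 2431287.52 / 27810.73 = 87.42 in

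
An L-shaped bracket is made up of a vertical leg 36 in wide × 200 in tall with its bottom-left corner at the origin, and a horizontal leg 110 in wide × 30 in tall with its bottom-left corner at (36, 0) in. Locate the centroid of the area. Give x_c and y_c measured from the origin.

Part | A | x̄ᵢ | ȳᵢ | A·x̄ᵢ | A·ȳᵢ
vertical leg | 7200.00 | 18.00 | 100.00 | 129600.00 | 720000.00
horizontal leg | 3300.00 | 91.00 | 15.00 | 300300.00 | 49500.00
Σ | 10500.00 |  |  | 429900.00 | 769500.00
x_c = 429900.00 / 10500.00 = 40.94 in
y_c = 769500.00 / 10500.00 = 73.29 in

x_c = 40.94 in, y_c = 73.29 in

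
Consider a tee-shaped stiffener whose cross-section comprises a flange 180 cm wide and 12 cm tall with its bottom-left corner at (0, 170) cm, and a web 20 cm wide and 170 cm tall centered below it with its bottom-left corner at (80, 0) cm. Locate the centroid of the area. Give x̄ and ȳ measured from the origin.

web: A = 20 × 170 = 3400.00, centroid at (90.00, 85.00).
flange: A = 180 × 12 = 2160.00, centroid at (90.00, 176.00).
ΣA = 5560.00 cm²
ΣAx̄ = (3400.00)(90.00) + (2160.00)(90.00) = 500400.00 cm³
ΣAȳ = (3400.00)(85.00) + (2160.00)(176.00) = 669160.00 cm³
x̄ = 500400.00 / 5560.00 = 90.00 cm
ȳ = 669160.00 / 5560.00 = 120.35 cm

x̄ = 90.00 cm, ȳ = 120.35 cm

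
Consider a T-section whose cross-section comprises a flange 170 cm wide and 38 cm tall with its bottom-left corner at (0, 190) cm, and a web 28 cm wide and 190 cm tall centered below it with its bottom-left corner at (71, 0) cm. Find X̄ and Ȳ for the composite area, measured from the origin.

X̄ = 85.00 cm, Ȳ = 157.52 cm

web: A = 28 × 190 = 5320.00, centroid at (85.00, 95.00).
flange: A = 170 × 38 = 6460.00, centroid at (85.00, 209.00).
ΣA = 11780.00 cm², ΣAX̄ = 1001300.00 cm³, ΣAȲ = 1855540.00 cm³.
X̄ = 1001300.00/11780.00 = 85.00 cm; Ȳ = 1855540.00/11780.00 = 157.52 cm.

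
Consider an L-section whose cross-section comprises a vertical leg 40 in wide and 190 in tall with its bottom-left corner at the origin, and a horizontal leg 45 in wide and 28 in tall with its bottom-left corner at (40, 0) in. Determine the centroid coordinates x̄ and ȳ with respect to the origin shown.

Part | A | x̄ᵢ | ȳᵢ | A·x̄ᵢ | A·ȳᵢ
vertical leg | 7600.00 | 20.00 | 95.00 | 152000.00 | 722000.00
horizontal leg | 1260.00 | 62.50 | 14.00 | 78750.00 | 17640.00
Σ | 8860.00 |  |  | 230750.00 | 739640.00
x̄ = 230750.00 / 8860.00 = 26.04 in
ȳ = 739640.00 / 8860.00 = 83.48 in

x̄ = 26.04 in, ȳ = 83.48 in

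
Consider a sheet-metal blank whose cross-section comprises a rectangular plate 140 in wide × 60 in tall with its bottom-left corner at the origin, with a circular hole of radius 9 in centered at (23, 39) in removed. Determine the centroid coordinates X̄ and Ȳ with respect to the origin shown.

plate: A = 140 × 60 = 8400.00, centroid at (70.00, 30.00).
hole: A = −π·9² = -254.47, centroid at (23.00, 39.00).
ΣA = 8145.53 in², ΣAX̄ = 582147.21 in³, ΣAȲ = 242075.71 in³.
X̄ = 582147.21/8145.53 = 71.47 in; Ȳ = 242075.71/8145.53 = 29.72 in.

X̄ = 71.47 in, Ȳ = 29.72 in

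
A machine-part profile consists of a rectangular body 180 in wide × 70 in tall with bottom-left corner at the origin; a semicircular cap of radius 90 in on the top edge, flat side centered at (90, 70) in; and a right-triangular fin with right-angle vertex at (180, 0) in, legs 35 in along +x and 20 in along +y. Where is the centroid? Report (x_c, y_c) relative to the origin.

rectangular body: A = 180 × 70 = 12600.00, centroid at (90.00, 35.00).
semicircular top: A = ½π·90² = 12723.45, centroid at (90.00, 108.20).
triangular fin: A = ½·35·20 = 350.00, centroid at (191.67, 6.67).
ΣA = 25673.45 in², ΣAx_c = 2346193.86 in³, ΣAy_c = 1819974.85 in³.
x_c = 2346193.86/25673.45 = 91.39 in; y_c = 1819974.85/25673.45 = 70.89 in.

x_c = 91.39 in, y_c = 70.89 in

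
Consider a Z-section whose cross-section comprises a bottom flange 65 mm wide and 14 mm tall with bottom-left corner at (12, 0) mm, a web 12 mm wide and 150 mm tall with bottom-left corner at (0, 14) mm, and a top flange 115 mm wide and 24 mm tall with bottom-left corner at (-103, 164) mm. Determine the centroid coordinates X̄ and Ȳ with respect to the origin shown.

X̄ = -13.58 mm, Ȳ = 119.26 mm

bottom flange: A = 65 × 14 = 910.00, centroid at (44.50, 7.00).
web: A = 12 × 150 = 1800.00, centroid at (6.00, 89.00).
top flange: A = 115 × 24 = 2760.00, centroid at (-45.50, 176.00).
ΣA = 5470.00 mm²
ΣAX̄ = (910.00)(44.50) + (1800.00)(6.00) + (2760.00)(-45.50) = -74285.00 mm³
ΣAȲ = (910.00)(7.00) + (1800.00)(89.00) + (2760.00)(176.00) = 652330.00 mm³
X̄ = -74285.00 / 5470.00 = -13.58 mm
Ȳ = 652330.00 / 5470.00 = 119.26 mm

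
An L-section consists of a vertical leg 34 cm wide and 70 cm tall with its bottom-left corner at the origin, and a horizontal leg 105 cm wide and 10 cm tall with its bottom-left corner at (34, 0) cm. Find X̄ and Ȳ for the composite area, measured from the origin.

X̄ = 38.28 cm, Ȳ = 25.82 cm

vertical leg: A = 34 × 70 = 2380.00, centroid at (17.00, 35.00).
horizontal leg: A = 105 × 10 = 1050.00, centroid at (86.50, 5.00).
ΣA = 3430.00 cm²
ΣAX̄ = (2380.00)(17.00) + (1050.00)(86.50) = 131285.00 cm³
ΣAȲ = (2380.00)(35.00) + (1050.00)(5.00) = 88550.00 cm³
X̄ = 131285.00 / 3430.00 = 38.28 cm
Ȳ = 88550.00 / 3430.00 = 25.82 cm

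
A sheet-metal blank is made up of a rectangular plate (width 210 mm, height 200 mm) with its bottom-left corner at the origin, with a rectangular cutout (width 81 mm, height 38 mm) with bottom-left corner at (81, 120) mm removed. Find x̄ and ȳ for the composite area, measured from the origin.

x̄ = 103.70 mm, ȳ = 96.92 mm

plate: A = 210 × 200 = 42000.00, centroid at (105.00, 100.00).
hole: A = −(81 × 38) = -3078.00, centroid at (121.50, 139.00).
ΣA = 38922.00 mm²
ΣAx̄ = (42000.00)(105.00) + (-3078.00)(121.50) = 4036023.00 mm³
ΣAȳ = (42000.00)(100.00) + (-3078.00)(139.00) = 3772158.00 mm³
x̄ = 4036023.00 / 38922.00 = 103.70 mm
ȳ = 3772158.00 / 38922.00 = 96.92 mm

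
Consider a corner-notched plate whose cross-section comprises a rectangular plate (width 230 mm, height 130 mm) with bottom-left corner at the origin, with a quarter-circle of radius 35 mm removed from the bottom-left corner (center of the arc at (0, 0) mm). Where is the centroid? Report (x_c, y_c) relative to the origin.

x_c = 118.33 mm, y_c = 66.67 mm

plate: A = 230 × 130 = 29900.00, centroid at (115.00, 65.00).
removed quarter-circle: A = −¼π·35² = -962.11, centroid at (14.85, 14.85).
ΣA = 28937.89 mm², ΣAx_c = 3424208.33 mm³, ΣAy_c = 1929208.33 mm³.
x_c = 3424208.33/28937.89 = 118.33 mm; y_c = 1929208.33/28937.89 = 66.67 mm.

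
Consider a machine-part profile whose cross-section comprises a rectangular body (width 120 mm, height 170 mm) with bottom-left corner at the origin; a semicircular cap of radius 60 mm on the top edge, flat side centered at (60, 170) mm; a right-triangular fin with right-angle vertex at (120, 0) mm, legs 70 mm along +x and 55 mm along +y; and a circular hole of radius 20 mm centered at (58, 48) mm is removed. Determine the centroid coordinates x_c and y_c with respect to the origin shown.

x_c = 66.10 mm, y_c = 105.31 mm

rectangular body: A = 120 × 170 = 20400.00, centroid at (60.00, 85.00).
semicircular top: A = ½π·60² = 5654.87, centroid at (60.00, 195.46).
triangular fin: A = ½·70·55 = 1925.00, centroid at (143.33, 18.33).
hole: A = −π·20² = -1256.64, centroid at (58.00, 48.00).
ΣA = 26723.23 mm², ΣAx_c = 1766323.72 mm³, ΣAy_c = 2814300.44 mm³.
x_c = 1766323.72/26723.23 = 66.10 mm; y_c = 2814300.44/26723.23 = 105.31 mm.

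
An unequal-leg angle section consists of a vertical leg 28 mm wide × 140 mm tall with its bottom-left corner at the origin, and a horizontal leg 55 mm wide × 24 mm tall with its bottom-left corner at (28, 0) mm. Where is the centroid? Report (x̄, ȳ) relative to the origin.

x̄ = 24.45 mm, ȳ = 55.39 mm

vertical leg: A = 28 × 140 = 3920.00, centroid at (14.00, 70.00).
horizontal leg: A = 55 × 24 = 1320.00, centroid at (55.50, 12.00).
ΣA = 5240.00 mm²
ΣAx̄ = (3920.00)(14.00) + (1320.00)(55.50) = 128140.00 mm³
ΣAȳ = (3920.00)(70.00) + (1320.00)(12.00) = 290240.00 mm³
x̄ = 128140.00 / 5240.00 = 24.45 mm
ȳ = 290240.00 / 5240.00 = 55.39 mm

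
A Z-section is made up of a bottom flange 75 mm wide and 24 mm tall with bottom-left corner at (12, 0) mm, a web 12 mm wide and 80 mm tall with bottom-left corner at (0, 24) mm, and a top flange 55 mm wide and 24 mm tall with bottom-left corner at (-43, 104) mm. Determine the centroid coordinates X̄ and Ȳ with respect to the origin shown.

X̄ = 18.24 mm, Ȳ = 57.88 mm

Part | A | x̄ᵢ | ȳᵢ | A·x̄ᵢ | A·ȳᵢ
bottom flange | 1800.00 | 49.50 | 12.00 | 89100.00 | 21600.00
web | 960.00 | 6.00 | 64.00 | 5760.00 | 61440.00
top flange | 1320.00 | -15.50 | 116.00 | -20460.00 | 153120.00
Σ | 4080.00 |  |  | 74400.00 | 236160.00
X̄ = 74400.00 / 4080.00 = 18.24 mm
Ȳ = 236160.00 / 4080.00 = 57.88 mm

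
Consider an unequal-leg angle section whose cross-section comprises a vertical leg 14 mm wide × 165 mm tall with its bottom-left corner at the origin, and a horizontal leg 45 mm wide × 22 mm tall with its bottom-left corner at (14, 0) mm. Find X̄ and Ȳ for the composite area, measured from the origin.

Part | A | x̄ᵢ | ȳᵢ | A·x̄ᵢ | A·ȳᵢ
vertical leg | 2310.00 | 7.00 | 82.50 | 16170.00 | 190575.00
horizontal leg | 990.00 | 36.50 | 11.00 | 36135.00 | 10890.00
Σ | 3300.00 |  |  | 52305.00 | 201465.00
X̄ = 52305.00 / 3300.00 = 15.85 mm
Ȳ = 201465.00 / 3300.00 = 61.05 mm

X̄ = 15.85 mm, Ȳ = 61.05 mm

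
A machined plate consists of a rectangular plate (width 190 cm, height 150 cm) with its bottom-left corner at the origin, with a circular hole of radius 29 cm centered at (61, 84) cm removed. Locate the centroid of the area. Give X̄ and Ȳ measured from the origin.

plate: A = 190 × 150 = 28500.00, centroid at (95.00, 75.00).
hole: A = −π·29² = -2642.08, centroid at (61.00, 84.00).
ΣA = 25857.92 cm²
ΣAX̄ = (28500.00)(95.00) + (-2642.08)(61.00) = 2546333.16 cm³
ΣAȲ = (28500.00)(75.00) + (-2642.08)(84.00) = 1915565.33 cm³
X̄ = 2546333.16 / 25857.92 = 98.47 cm
Ȳ = 1915565.33 / 25857.92 = 74.08 cm

X̄ = 98.47 cm, Ȳ = 74.08 cm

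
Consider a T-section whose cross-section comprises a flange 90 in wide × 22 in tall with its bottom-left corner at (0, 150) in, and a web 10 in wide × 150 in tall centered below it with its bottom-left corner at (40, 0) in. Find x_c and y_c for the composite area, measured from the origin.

x_c = 45.00 in, y_c = 123.93 in

web: A = 10 × 150 = 1500.00, centroid at (45.00, 75.00).
flange: A = 90 × 22 = 1980.00, centroid at (45.00, 161.00).
ΣA = 3480.00 in², ΣAx_c = 156600.00 in³, ΣAy_c = 431280.00 in³.
x_c = 156600.00/3480.00 = 45.00 in; y_c = 431280.00/3480.00 = 123.93 in.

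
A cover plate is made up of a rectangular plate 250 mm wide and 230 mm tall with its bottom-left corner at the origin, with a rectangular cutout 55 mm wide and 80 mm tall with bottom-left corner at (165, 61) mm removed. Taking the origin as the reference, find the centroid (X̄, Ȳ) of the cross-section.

X̄ = 119.41 mm, Ȳ = 116.16 mm

Part | A | x̄ᵢ | ȳᵢ | A·x̄ᵢ | A·ȳᵢ
plate | 57500.00 | 125.00 | 115.00 | 7187500.00 | 6612500.00
hole | -4400.00 | 192.50 | 101.00 | -847000.00 | -444400.00
Σ | 53100.00 |  |  | 6340500.00 | 6168100.00
X̄ = 6340500.00 / 53100.00 = 119.41 mm
Ȳ = 6168100.00 / 53100.00 = 116.16 mm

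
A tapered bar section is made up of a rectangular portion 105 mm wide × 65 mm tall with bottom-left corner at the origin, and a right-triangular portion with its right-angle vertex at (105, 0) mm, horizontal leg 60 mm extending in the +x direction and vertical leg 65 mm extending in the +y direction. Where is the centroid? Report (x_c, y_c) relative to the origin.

x_c = 68.61 mm, y_c = 30.09 mm

Part | A | x̄ᵢ | ȳᵢ | A·x̄ᵢ | A·ȳᵢ
rectangular portion | 6825.00 | 52.50 | 32.50 | 358312.50 | 221812.50
triangular portion | 1950.00 | 125.00 | 21.67 | 243750.00 | 42250.00
Σ | 8775.00 |  |  | 602062.50 | 264062.50
x_c = 602062.50 / 8775.00 = 68.61 mm
y_c = 264062.50 / 8775.00 = 30.09 mm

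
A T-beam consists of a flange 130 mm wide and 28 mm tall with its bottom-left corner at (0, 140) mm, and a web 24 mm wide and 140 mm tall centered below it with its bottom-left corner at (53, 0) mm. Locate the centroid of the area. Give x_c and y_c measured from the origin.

web: A = 24 × 140 = 3360.00, centroid at (65.00, 70.00).
flange: A = 130 × 28 = 3640.00, centroid at (65.00, 154.00).
ΣA = 7000.00 mm², ΣAx_c = 455000.00 mm³, ΣAy_c = 795760.00 mm³.
x_c = 455000.00/7000.00 = 65.00 mm; y_c = 795760.00/7000.00 = 113.68 mm.

x_c = 65.00 mm, y_c = 113.68 mm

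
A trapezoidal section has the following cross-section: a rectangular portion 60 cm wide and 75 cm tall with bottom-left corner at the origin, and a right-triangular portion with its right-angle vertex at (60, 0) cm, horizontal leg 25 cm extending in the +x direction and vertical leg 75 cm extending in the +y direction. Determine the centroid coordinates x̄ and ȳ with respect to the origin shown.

x̄ = 36.61 cm, ȳ = 35.34 cm

Part | A | x̄ᵢ | ȳᵢ | A·x̄ᵢ | A·ȳᵢ
rectangular portion | 4500.00 | 30.00 | 37.50 | 135000.00 | 168750.00
triangular portion | 937.50 | 68.33 | 25.00 | 64062.50 | 23437.50
Σ | 5437.50 |  |  | 199062.50 | 192187.50
x̄ = 199062.50 / 5437.50 = 36.61 cm
ȳ = 192187.50 / 5437.50 = 35.34 cm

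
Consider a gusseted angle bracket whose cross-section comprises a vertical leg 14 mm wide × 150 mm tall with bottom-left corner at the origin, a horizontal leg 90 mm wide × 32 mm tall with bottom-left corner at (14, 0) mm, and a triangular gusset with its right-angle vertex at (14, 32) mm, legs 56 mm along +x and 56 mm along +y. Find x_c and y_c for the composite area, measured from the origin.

x_c = 36.02 mm, y_c = 43.22 mm

Part | A | x̄ᵢ | ȳᵢ | A·x̄ᵢ | A·ȳᵢ
vertical leg | 2100.00 | 7.00 | 75.00 | 14700.00 | 157500.00
horizontal leg | 2880.00 | 59.00 | 16.00 | 169920.00 | 46080.00
gusset | 1568.00 | 32.67 | 50.67 | 51221.33 | 79445.33
Σ | 6548.00 |  |  | 235841.33 | 283025.33
x_c = 235841.33 / 6548.00 = 36.02 mm
y_c = 283025.33 / 6548.00 = 43.22 mm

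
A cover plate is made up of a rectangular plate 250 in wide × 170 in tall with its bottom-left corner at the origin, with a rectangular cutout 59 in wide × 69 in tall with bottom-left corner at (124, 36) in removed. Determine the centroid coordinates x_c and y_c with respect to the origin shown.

x_c = 121.98 in, y_c = 86.54 in

Part | A | x̄ᵢ | ȳᵢ | A·x̄ᵢ | A·ȳᵢ
plate | 42500.00 | 125.00 | 85.00 | 5312500.00 | 3612500.00
hole | -4071.00 | 153.50 | 70.50 | -624898.50 | -287005.50
Σ | 38429.00 |  |  | 4687601.50 | 3325494.50
x_c = 4687601.50 / 38429.00 = 121.98 in
y_c = 3325494.50 / 38429.00 = 86.54 in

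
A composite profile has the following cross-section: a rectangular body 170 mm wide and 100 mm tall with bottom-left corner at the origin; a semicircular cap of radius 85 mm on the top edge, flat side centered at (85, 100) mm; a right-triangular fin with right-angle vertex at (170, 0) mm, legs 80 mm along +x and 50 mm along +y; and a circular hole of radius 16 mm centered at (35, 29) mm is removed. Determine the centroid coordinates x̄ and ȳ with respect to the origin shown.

Part | A | x̄ᵢ | ȳᵢ | A·x̄ᵢ | A·ȳᵢ
rectangular body | 17000.00 | 85.00 | 50.00 | 1445000.00 | 850000.00
semicircular top | 11349.00 | 85.00 | 136.08 | 964665.29 | 1544317.01
triangular fin | 2000.00 | 196.67 | 16.67 | 393333.33 | 33333.33
hole | -804.25 | 35.00 | 29.00 | -28148.67 | -23323.18
Σ | 29544.76 |  |  | 2774849.96 | 2404327.16
x̄ = 2774849.96 / 29544.76 = 93.92 mm
ȳ = 2404327.16 / 29544.76 = 81.38 mm

x̄ = 93.92 mm, ȳ = 81.38 mm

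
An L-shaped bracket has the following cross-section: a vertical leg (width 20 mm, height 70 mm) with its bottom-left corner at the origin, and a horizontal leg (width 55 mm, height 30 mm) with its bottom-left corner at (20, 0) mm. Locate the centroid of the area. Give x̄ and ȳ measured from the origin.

x̄ = 30.29 mm, ȳ = 24.18 mm

vertical leg: A = 20 × 70 = 1400.00, centroid at (10.00, 35.00).
horizontal leg: A = 55 × 30 = 1650.00, centroid at (47.50, 15.00).
ΣA = 3050.00 mm²
ΣAx̄ = (1400.00)(10.00) + (1650.00)(47.50) = 92375.00 mm³
ΣAȳ = (1400.00)(35.00) + (1650.00)(15.00) = 73750.00 mm³
x̄ = 92375.00 / 3050.00 = 30.29 mm
ȳ = 73750.00 / 3050.00 = 24.18 mm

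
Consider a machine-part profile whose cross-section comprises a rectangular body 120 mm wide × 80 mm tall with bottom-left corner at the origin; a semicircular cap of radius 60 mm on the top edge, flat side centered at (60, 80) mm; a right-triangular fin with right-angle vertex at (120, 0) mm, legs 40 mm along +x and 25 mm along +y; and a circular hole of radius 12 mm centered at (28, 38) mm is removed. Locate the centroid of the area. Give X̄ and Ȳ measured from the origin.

rectangular body: A = 120 × 80 = 9600.00, centroid at (60.00, 40.00).
semicircular top: A = ½π·60² = 5654.87, centroid at (60.00, 105.46).
triangular fin: A = ½·40·25 = 500.00, centroid at (133.33, 8.33).
hole: A = −π·12² = -452.39, centroid at (28.00, 38.00).
ΣA = 15302.48 mm², ΣAX̄ = 969291.77 mm³, ΣAȲ = 967365.21 mm³.
X̄ = 969291.77/15302.48 = 63.34 mm; Ȳ = 967365.21/15302.48 = 63.22 mm.

X̄ = 63.34 mm, Ȳ = 63.22 mm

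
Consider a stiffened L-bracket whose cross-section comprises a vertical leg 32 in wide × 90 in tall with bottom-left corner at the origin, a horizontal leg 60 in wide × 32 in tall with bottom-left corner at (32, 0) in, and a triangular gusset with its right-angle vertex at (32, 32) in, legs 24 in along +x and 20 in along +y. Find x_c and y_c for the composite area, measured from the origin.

vertical leg: A = 32 × 90 = 2880.00, centroid at (16.00, 45.00).
horizontal leg: A = 60 × 32 = 1920.00, centroid at (62.00, 16.00).
gusset: A = ½·24·20 = 240.00, centroid at (40.00, 38.67).
ΣA = 5040.00 in², ΣAx_c = 174720.00 in³, ΣAy_c = 169600.00 in³.
x_c = 174720.00/5040.00 = 34.67 in; y_c = 169600.00/5040.00 = 33.65 in.

x_c = 34.67 in, y_c = 33.65 in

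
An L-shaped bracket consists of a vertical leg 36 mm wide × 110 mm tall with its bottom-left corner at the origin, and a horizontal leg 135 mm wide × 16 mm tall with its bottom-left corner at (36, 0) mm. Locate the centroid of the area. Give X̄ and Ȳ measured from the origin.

X̄ = 48.18 mm, Ȳ = 38.41 mm

vertical leg: A = 36 × 110 = 3960.00, centroid at (18.00, 55.00).
horizontal leg: A = 135 × 16 = 2160.00, centroid at (103.50, 8.00).
ΣA = 6120.00 mm², ΣAX̄ = 294840.00 mm³, ΣAȲ = 235080.00 mm³.
X̄ = 294840.00/6120.00 = 48.18 mm; Ȳ = 235080.00/6120.00 = 38.41 mm.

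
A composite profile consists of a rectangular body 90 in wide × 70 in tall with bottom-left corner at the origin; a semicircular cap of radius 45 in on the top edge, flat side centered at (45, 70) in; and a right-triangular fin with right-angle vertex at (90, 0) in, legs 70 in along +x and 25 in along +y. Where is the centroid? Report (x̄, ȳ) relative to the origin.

x̄ = 50.77 in, ȳ = 49.36 in

rectangular body: A = 90 × 70 = 6300.00, centroid at (45.00, 35.00).
semicircular top: A = ½π·45² = 3180.86, centroid at (45.00, 89.10).
triangular fin: A = ½·70·25 = 875.00, centroid at (113.33, 8.33).
ΣA = 10355.86 in²
ΣAx̄ = (6300.00)(45.00) + (3180.86)(45.00) + (875.00)(113.33) = 525805.48 in³
ΣAȳ = (6300.00)(35.00) + (3180.86)(89.10) + (875.00)(8.33) = 511202.05 in³
x̄ = 525805.48 / 10355.86 = 50.77 in
ȳ = 511202.05 / 10355.86 = 49.36 in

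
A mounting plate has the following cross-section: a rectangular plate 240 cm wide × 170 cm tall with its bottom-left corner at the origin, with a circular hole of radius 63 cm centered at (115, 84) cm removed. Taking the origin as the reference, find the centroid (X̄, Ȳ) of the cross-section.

plate: A = 240 × 170 = 40800.00, centroid at (120.00, 85.00).
hole: A = −π·63² = -12468.98, centroid at (115.00, 84.00).
ΣA = 28331.02 cm², ΣAX̄ = 3462067.16 cm³, ΣAȲ = 2420605.58 cm³.
X̄ = 3462067.16/28331.02 = 122.20 cm; Ȳ = 2420605.58/28331.02 = 85.44 cm.

X̄ = 122.20 cm, Ȳ = 85.44 cm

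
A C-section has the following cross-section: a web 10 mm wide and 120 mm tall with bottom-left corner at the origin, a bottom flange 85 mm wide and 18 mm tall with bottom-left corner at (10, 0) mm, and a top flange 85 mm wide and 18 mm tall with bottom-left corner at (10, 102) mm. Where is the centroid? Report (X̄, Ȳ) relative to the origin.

X̄ = 39.12 mm, Ȳ = 60.00 mm

Part | A | x̄ᵢ | ȳᵢ | A·x̄ᵢ | A·ȳᵢ
web | 1200.00 | 5.00 | 60.00 | 6000.00 | 72000.00
bottom flange | 1530.00 | 52.50 | 9.00 | 80325.00 | 13770.00
top flange | 1530.00 | 52.50 | 111.00 | 80325.00 | 169830.00
Σ | 4260.00 |  |  | 166650.00 | 255600.00
X̄ = 166650.00 / 4260.00 = 39.12 mm
Ȳ = 255600.00 / 4260.00 = 60.00 mm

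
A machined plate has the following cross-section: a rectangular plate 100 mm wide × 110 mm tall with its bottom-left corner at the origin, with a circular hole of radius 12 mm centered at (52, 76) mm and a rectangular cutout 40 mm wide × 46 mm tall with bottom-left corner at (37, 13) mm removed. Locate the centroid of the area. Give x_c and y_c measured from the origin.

Part | A | x̄ᵢ | ȳᵢ | A·x̄ᵢ | A·ȳᵢ
plate | 11000.00 | 50.00 | 55.00 | 550000.00 | 605000.00
hole 1 | -452.39 | 52.00 | 76.00 | -23524.25 | -34381.59
hole 2 | -1840.00 | 57.00 | 36.00 | -104880.00 | -66240.00
Σ | 8707.61 |  |  | 421595.75 | 504378.41
x_c = 421595.75 / 8707.61 = 48.42 mm
y_c = 504378.41 / 8707.61 = 57.92 mm

x_c = 48.42 mm, y_c = 57.92 mm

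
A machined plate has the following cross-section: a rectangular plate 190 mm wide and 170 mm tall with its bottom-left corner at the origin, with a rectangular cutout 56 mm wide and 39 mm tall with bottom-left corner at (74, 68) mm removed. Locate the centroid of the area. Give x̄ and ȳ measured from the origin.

x̄ = 94.49 mm, ȳ = 84.82 mm

plate: A = 190 × 170 = 32300.00, centroid at (95.00, 85.00).
hole: A = −(56 × 39) = -2184.00, centroid at (102.00, 87.50).
ΣA = 30116.00 mm², ΣAx̄ = 2845732.00 mm³, ΣAȳ = 2554400.00 mm³.
x̄ = 2845732.00/30116.00 = 94.49 mm; ȳ = 2554400.00/30116.00 = 84.82 mm.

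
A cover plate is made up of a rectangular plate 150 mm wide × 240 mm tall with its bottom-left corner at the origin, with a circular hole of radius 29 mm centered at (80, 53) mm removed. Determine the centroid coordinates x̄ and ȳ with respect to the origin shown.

x̄ = 74.60 mm, ȳ = 125.31 mm

Part | A | x̄ᵢ | ȳᵢ | A·x̄ᵢ | A·ȳᵢ
plate | 36000.00 | 75.00 | 120.00 | 2700000.00 | 4320000.00
hole | -2642.08 | 80.00 | 53.00 | -211366.35 | -140030.21
Σ | 33357.92 |  |  | 2488633.65 | 4179969.79
x̄ = 2488633.65 / 33357.92 = 74.60 mm
ȳ = 4179969.79 / 33357.92 = 125.31 mm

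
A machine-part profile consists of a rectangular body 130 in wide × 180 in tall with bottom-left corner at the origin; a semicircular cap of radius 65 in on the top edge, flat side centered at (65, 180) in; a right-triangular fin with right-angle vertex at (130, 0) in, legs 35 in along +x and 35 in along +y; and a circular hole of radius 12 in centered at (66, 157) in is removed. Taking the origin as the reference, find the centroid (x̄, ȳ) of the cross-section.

Part | A | x̄ᵢ | ȳᵢ | A·x̄ᵢ | A·ȳᵢ
rectangular body | 23400.00 | 65.00 | 90.00 | 1521000.00 | 2106000.00
semicircular top | 6636.61 | 65.00 | 207.59 | 431379.94 | 1377673.94
triangular fin | 612.50 | 141.67 | 11.67 | 86770.83 | 7145.83
hole | -452.39 | 66.00 | 157.00 | -29857.70 | -71025.13
Σ | 30196.73 |  |  | 2009293.08 | 3419794.65
x̄ = 2009293.08 / 30196.73 = 66.54 in
ȳ = 3419794.65 / 30196.73 = 113.25 in

x̄ = 66.54 in, ȳ = 113.25 in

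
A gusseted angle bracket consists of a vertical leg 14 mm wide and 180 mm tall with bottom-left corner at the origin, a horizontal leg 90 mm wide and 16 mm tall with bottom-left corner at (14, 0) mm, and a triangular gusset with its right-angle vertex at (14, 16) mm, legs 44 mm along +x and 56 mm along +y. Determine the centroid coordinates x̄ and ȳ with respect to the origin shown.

Part | A | x̄ᵢ | ȳᵢ | A·x̄ᵢ | A·ȳᵢ
vertical leg | 2520.00 | 7.00 | 90.00 | 17640.00 | 226800.00
horizontal leg | 1440.00 | 59.00 | 8.00 | 84960.00 | 11520.00
gusset | 1232.00 | 28.67 | 34.67 | 35317.33 | 42709.33
Σ | 5192.00 |  |  | 137917.33 | 281029.33
x̄ = 137917.33 / 5192.00 = 26.56 mm
ȳ = 281029.33 / 5192.00 = 54.13 mm

x̄ = 26.56 mm, ȳ = 54.13 mm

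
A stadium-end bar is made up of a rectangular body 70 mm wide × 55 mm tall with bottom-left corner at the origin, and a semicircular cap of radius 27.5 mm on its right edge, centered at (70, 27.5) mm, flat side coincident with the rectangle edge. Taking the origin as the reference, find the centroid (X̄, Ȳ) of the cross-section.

rectangular body: A = 70 × 55 = 3850.00, centroid at (35.00, 27.50).
semicircular end: A = ½π·27.5² = 1187.91, centroid at (81.67, 27.50).
ΣA = 5037.91 mm², ΣAX̄ = 231768.61 mm³, ΣAȲ = 138542.65 mm³.
X̄ = 231768.61/5037.91 = 46.00 mm; Ȳ = 138542.65/5037.91 = 27.50 mm.

X̄ = 46.00 mm, Ȳ = 27.50 mm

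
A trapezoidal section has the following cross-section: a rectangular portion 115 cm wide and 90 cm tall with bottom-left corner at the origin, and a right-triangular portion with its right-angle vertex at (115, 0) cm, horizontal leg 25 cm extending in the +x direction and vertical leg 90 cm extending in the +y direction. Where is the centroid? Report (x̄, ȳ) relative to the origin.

x̄ = 63.95 cm, ȳ = 43.53 cm

rectangular portion: A = 115 × 90 = 10350.00, centroid at (57.50, 45.00).
triangular portion: A = ½·25·90 = 1125.00, centroid at (123.33, 30.00).
ΣA = 11475.00 cm²
ΣAx̄ = (10350.00)(57.50) + (1125.00)(123.33) = 733875.00 cm³
ΣAȳ = (10350.00)(45.00) + (1125.00)(30.00) = 499500.00 cm³
x̄ = 733875.00 / 11475.00 = 63.95 cm
ȳ = 499500.00 / 11475.00 = 43.53 cm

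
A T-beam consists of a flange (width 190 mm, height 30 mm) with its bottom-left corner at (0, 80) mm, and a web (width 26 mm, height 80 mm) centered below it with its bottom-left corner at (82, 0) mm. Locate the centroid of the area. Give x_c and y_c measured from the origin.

web: A = 26 × 80 = 2080.00, centroid at (95.00, 40.00).
flange: A = 190 × 30 = 5700.00, centroid at (95.00, 95.00).
ΣA = 7780.00 mm²
ΣAx_c = (2080.00)(95.00) + (5700.00)(95.00) = 739100.00 mm³
ΣAy_c = (2080.00)(40.00) + (5700.00)(95.00) = 624700.00 mm³
x_c = 739100.00 / 7780.00 = 95.00 mm
y_c = 624700.00 / 7780.00 = 80.30 mm

x_c = 95.00 mm, y_c = 80.30 mm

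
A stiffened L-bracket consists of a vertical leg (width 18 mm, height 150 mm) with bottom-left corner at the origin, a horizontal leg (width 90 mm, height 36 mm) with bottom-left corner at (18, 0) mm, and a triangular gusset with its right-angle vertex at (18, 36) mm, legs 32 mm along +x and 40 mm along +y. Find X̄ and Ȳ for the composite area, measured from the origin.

vertical leg: A = 18 × 150 = 2700.00, centroid at (9.00, 75.00).
horizontal leg: A = 90 × 36 = 3240.00, centroid at (63.00, 18.00).
gusset: A = ½·32·40 = 640.00, centroid at (28.67, 49.33).
ΣA = 6580.00 mm²
ΣAX̄ = (2700.00)(9.00) + (3240.00)(63.00) + (640.00)(28.67) = 246766.67 mm³
ΣAȲ = (2700.00)(75.00) + (3240.00)(18.00) + (640.00)(49.33) = 292393.33 mm³
X̄ = 246766.67 / 6580.00 = 37.50 mm
Ȳ = 292393.33 / 6580.00 = 44.44 mm

X̄ = 37.50 mm, Ȳ = 44.44 mm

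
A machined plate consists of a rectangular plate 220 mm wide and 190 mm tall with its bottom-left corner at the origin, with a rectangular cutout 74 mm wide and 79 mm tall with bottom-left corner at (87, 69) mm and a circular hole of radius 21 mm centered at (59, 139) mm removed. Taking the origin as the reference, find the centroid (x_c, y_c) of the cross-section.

x_c = 109.68 mm, y_c = 90.95 mm

Part | A | x̄ᵢ | ȳᵢ | A·x̄ᵢ | A·ȳᵢ
plate | 41800.00 | 110.00 | 95.00 | 4598000.00 | 3971000.00
hole 1 | -5846.00 | 124.00 | 108.50 | -724904.00 | -634291.00
hole 2 | -1385.44 | 59.00 | 139.00 | -81741.10 | -192576.49
Σ | 34568.56 |  |  | 3791354.90 | 3144132.51
x_c = 3791354.90 / 34568.56 = 109.68 mm
y_c = 3144132.51 / 34568.56 = 90.95 mm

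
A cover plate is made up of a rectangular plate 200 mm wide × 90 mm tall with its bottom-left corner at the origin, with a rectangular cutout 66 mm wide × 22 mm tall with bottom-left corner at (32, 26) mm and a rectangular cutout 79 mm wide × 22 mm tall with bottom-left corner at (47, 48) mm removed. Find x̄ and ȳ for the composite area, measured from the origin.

x̄ = 105.02 mm, ȳ = 44.14 mm

Part | A | x̄ᵢ | ȳᵢ | A·x̄ᵢ | A·ȳᵢ
plate | 18000.00 | 100.00 | 45.00 | 1800000.00 | 810000.00
hole 1 | -1452.00 | 65.00 | 37.00 | -94380.00 | -53724.00
hole 2 | -1738.00 | 86.50 | 59.00 | -150337.00 | -102542.00
Σ | 14810.00 |  |  | 1555283.00 | 653734.00
x̄ = 1555283.00 / 14810.00 = 105.02 mm
ȳ = 653734.00 / 14810.00 = 44.14 mm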